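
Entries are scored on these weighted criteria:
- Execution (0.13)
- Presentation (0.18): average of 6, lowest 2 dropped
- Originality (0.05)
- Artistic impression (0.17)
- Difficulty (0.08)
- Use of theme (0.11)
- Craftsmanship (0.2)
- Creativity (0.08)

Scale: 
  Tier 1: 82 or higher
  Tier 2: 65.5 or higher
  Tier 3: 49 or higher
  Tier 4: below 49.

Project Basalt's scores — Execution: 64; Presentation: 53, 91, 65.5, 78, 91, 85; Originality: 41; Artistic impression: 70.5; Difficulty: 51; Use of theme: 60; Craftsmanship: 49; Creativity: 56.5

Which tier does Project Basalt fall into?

Presentation: drop 53, 65.5 → average of remaining 4 = 345/4 = 86.25
Weighted total:
  Execution 64 × 0.13 = 8.32
  Presentation 86.25 × 0.18 = 15.525
  Originality 41 × 0.05 = 2.05
  Artistic impression 70.5 × 0.17 = 11.985
  Difficulty 51 × 0.08 = 4.08
  Use of theme 60 × 0.11 = 6.6
  Craftsmanship 49 × 0.2 = 9.8
  Creativity 56.5 × 0.08 = 4.52
Sum = 62.88
62.88 is ≥ 49 and < 65.5 → Tier 3

Tier 3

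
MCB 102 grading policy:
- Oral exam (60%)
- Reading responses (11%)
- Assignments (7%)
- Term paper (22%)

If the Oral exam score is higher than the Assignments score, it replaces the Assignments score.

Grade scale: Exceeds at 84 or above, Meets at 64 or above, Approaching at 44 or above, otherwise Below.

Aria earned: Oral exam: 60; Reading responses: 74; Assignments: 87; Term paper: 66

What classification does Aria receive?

Oral exam (60) ≤ Assignments (87), so Assignments stays at 87.
Weighted total:
  Oral exam 60 × 0.6 = 36
  Reading responses 74 × 0.11 = 8.14
  Assignments 87 × 0.07 = 6.09
  Term paper 66 × 0.22 = 14.52
Sum = 64.75
64.75 is ≥ 64 and < 84 → Meets

Meets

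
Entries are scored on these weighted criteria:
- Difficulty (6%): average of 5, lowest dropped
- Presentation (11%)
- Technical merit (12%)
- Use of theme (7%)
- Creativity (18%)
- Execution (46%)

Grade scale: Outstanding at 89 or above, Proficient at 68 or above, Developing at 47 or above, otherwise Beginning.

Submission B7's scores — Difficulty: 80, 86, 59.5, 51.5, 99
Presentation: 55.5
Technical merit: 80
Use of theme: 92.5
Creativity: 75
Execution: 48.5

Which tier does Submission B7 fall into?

Difficulty: drop 51.5 → average of remaining 4 = 324.5/4 = 81.125
Weighted total:
  Difficulty 81.125 × 0.06 = 4.8675
  Presentation 55.5 × 0.11 = 6.105
  Technical merit 80 × 0.12 = 9.6
  Use of theme 92.5 × 0.07 = 6.475
  Creativity 75 × 0.18 = 13.5
  Execution 48.5 × 0.46 = 22.31
Sum = 62.8575
62.8575 is ≥ 47 and < 68 → Developing

Developing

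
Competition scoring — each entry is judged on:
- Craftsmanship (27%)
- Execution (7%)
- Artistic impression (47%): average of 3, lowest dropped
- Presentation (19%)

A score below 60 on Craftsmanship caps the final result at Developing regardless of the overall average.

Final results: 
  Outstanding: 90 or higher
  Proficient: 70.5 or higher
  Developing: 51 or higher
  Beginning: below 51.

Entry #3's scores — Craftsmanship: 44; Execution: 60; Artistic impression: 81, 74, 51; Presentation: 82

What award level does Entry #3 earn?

Artistic impression: drop 51 → average of remaining 2 = 155/2 = 77.5
Craftsmanship score 44 < 60: minimum not met.
Weighted total:
  Craftsmanship 44 × 0.27 = 11.88
  Execution 60 × 0.07 = 4.2
  Artistic impression 77.5 × 0.47 = 36.425
  Presentation 82 × 0.19 = 15.58
Sum = 68.085
68.085 would be Developing; cap at Developing applies → Developing.

Developing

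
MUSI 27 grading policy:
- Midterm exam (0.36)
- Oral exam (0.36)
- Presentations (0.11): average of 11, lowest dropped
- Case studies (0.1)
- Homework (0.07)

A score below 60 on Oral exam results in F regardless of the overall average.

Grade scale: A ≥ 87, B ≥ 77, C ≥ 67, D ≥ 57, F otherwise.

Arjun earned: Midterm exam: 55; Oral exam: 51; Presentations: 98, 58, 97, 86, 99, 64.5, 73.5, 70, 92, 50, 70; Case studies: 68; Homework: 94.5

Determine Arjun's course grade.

Presentations: drop 50 → average of remaining 10 = 808/10 = 80.8
Oral exam score 51 < 60: minimum not met.
Weighted total:
  Midterm exam 55 × 0.36 = 19.8
  Oral exam 51 × 0.36 = 18.36
  Presentations 80.8 × 0.11 = 8.888
  Case studies 68 × 0.1 = 6.8
  Homework 94.5 × 0.07 = 6.615
Sum = 60.463
Because the Oral exam minimum was not met, the result is F.

F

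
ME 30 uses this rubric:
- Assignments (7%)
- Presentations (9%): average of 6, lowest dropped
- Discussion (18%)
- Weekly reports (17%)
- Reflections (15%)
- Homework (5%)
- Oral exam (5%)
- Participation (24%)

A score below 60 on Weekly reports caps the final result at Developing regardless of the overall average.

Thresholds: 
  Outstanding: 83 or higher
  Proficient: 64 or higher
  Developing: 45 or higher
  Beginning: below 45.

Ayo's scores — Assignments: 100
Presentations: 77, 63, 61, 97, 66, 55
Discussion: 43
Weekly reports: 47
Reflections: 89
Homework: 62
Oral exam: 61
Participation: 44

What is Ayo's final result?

Presentations: drop 55 → average of remaining 5 = 364/5 = 72.8
Weekly reports score 47 < 60: minimum not met.
Weighted total:
  Assignments 100 × 0.07 = 7
  Presentations 72.8 × 0.09 = 6.552
  Discussion 43 × 0.18 = 7.74
  Weekly reports 47 × 0.17 = 7.99
  Reflections 89 × 0.15 = 13.35
  Homework 62 × 0.05 = 3.1
  Oral exam 61 × 0.05 = 3.05
  Participation 44 × 0.24 = 10.56
Sum = 59.342
59.342 would be Developing; cap at Developing applies → Developing.

Developing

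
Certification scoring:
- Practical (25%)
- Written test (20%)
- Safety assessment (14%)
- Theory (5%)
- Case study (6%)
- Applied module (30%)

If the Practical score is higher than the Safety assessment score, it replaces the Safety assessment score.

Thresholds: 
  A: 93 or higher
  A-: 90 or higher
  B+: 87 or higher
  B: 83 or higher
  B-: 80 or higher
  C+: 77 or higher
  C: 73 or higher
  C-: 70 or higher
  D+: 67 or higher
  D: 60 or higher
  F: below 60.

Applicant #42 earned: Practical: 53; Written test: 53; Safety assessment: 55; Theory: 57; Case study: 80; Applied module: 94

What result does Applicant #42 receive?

D+

Practical (53) ≤ Safety assessment (55), so Safety assessment stays at 55.
Weighted total:
  Practical 53 × 0.25 = 13.25
  Written test 53 × 0.2 = 10.6
  Safety assessment 55 × 0.14 = 7.7
  Theory 57 × 0.05 = 2.85
  Case study 80 × 0.06 = 4.8
  Applied module 94 × 0.3 = 28.2
Sum = 67.4
67.4 is ≥ 67 and < 70 → D+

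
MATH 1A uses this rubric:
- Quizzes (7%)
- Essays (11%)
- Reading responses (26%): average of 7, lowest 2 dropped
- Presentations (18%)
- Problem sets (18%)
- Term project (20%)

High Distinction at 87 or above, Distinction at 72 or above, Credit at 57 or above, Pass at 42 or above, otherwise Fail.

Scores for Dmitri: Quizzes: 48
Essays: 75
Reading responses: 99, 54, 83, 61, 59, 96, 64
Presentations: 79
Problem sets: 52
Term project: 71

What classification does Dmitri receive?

Credit

Reading responses: drop 54, 59 → average of remaining 5 = 403/5 = 80.6
Weighted total:
  Quizzes 48 × 0.07 = 3.36
  Essays 75 × 0.11 = 8.25
  Reading responses 80.6 × 0.26 = 20.956
  Presentations 79 × 0.18 = 14.22
  Problem sets 52 × 0.18 = 9.36
  Term project 71 × 0.2 = 14.2
Sum = 70.346
70.346 is ≥ 57 and < 72 → Credit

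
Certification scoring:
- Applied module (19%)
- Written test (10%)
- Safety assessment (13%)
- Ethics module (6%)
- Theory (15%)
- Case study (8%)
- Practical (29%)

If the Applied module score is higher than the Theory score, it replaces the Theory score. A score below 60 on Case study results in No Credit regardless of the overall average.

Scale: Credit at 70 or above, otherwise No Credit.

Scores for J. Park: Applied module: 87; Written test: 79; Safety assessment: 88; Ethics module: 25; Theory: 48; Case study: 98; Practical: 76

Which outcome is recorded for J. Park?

Applied module (87) > Theory (48), so Theory counts as 87.
Case study score 98 ≥ 60: minimum met.
Weighted total:
  Applied module 87 × 0.19 = 16.53
  Written test 79 × 0.1 = 7.9
  Safety assessment 88 × 0.13 = 11.44
  Ethics module 25 × 0.06 = 1.5
  Theory 87 × 0.15 = 13.05
  Case study 98 × 0.08 = 7.84
  Practical 76 × 0.29 = 22.04
Sum = 80.3
80.3 ≥ 70 → Credit

Credit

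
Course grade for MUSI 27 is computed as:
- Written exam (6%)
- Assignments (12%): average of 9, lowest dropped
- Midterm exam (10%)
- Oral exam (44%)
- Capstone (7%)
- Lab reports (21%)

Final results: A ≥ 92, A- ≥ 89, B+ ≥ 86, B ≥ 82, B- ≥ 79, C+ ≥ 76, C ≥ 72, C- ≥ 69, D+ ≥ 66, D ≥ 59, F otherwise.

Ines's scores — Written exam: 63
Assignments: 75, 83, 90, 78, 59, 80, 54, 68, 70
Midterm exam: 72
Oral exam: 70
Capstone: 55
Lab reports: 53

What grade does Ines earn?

D

Assignments: drop 54 → average of remaining 8 = 603/8 = 75.375
Weighted total:
  Written exam 63 × 0.06 = 3.78
  Assignments 75.375 × 0.12 = 9.045
  Midterm exam 72 × 0.1 = 7.2
  Oral exam 70 × 0.44 = 30.8
  Capstone 55 × 0.07 = 3.85
  Lab reports 53 × 0.21 = 11.13
Sum = 65.805
65.805 is ≥ 59 and < 66 → D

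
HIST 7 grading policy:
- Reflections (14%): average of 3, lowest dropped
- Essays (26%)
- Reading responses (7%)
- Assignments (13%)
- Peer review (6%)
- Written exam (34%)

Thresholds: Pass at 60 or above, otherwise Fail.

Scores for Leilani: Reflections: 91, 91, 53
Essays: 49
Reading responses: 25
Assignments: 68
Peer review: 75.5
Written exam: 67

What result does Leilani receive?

Pass

Reflections: drop 53 → average of remaining 2 = 182/2 = 91
Weighted total:
  Reflections 91 × 0.14 = 12.74
  Essays 49 × 0.26 = 12.74
  Reading responses 25 × 0.07 = 1.75
  Assignments 68 × 0.13 = 8.84
  Peer review 75.5 × 0.06 = 4.53
  Written exam 67 × 0.34 = 22.78
Sum = 63.38
63.38 ≥ 60 → Pass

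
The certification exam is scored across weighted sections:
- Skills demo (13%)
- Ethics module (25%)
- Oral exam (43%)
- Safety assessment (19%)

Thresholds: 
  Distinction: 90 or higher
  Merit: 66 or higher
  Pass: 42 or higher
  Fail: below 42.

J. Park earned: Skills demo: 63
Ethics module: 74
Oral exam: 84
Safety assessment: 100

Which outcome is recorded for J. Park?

Merit

Weighted total:
  Skills demo 63 × 0.13 = 8.19
  Ethics module 74 × 0.25 = 18.5
  Oral exam 84 × 0.43 = 36.12
  Safety assessment 100 × 0.19 = 19
Sum = 81.81
81.81 is ≥ 66 and < 90 → Merit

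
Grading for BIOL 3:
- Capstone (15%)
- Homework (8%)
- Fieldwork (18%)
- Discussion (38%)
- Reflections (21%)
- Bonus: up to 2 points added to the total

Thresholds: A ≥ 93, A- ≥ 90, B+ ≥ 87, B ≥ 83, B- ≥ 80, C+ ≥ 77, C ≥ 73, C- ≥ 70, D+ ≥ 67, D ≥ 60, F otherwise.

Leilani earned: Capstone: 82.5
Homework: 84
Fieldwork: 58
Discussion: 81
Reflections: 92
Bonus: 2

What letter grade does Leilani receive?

Weighted total:
  Capstone 82.5 × 0.15 = 12.375
  Homework 84 × 0.08 = 6.72
  Fieldwork 58 × 0.18 = 10.44
  Discussion 81 × 0.38 = 30.78
  Reflections 92 × 0.21 = 19.32
Sum = 79.635
Bonus: 79.635 + 2 = 81.635
81.635 is ≥ 80 and < 83 → B-

B-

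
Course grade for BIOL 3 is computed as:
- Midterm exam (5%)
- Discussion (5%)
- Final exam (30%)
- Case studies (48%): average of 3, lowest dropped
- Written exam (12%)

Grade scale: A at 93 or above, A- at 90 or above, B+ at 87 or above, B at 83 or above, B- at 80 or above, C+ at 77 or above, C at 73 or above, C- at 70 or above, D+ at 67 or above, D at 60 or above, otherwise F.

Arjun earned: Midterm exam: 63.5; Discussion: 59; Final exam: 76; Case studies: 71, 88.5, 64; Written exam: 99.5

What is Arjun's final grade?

C+

Case studies: drop 64 → average of remaining 2 = 159.5/2 = 79.75
Weighted total:
  Midterm exam 63.5 × 0.05 = 3.175
  Discussion 59 × 0.05 = 2.95
  Final exam 76 × 0.3 = 22.8
  Case studies 79.75 × 0.48 = 38.28
  Written exam 99.5 × 0.12 = 11.94
Sum = 79.145
79.145 is ≥ 77 and < 80 → C+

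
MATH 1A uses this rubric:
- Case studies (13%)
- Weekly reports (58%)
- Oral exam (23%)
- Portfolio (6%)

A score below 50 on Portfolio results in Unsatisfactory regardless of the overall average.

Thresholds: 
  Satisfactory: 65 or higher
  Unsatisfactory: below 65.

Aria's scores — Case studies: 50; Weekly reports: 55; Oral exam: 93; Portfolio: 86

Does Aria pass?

Unsatisfactory

Portfolio score 86 ≥ 50: minimum met.
Weighted total:
  Case studies 50 × 0.13 = 6.5
  Weekly reports 55 × 0.58 = 31.9
  Oral exam 93 × 0.23 = 21.39
  Portfolio 86 × 0.06 = 5.16
Sum = 64.95
64.95 < 65 → Unsatisfactory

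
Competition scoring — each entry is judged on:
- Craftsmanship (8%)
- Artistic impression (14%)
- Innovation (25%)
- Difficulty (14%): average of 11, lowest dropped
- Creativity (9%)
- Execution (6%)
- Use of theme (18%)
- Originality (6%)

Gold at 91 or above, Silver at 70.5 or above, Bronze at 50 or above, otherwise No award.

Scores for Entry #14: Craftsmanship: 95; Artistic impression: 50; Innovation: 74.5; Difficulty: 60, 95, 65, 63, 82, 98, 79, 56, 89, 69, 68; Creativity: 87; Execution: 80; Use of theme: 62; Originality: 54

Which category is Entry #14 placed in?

Silver

Difficulty: drop 56 → average of remaining 10 = 768/10 = 76.8
Weighted total:
  Craftsmanship 95 × 0.08 = 7.6
  Artistic impression 50 × 0.14 = 7
  Innovation 74.5 × 0.25 = 18.625
  Difficulty 76.8 × 0.14 = 10.752
  Creativity 87 × 0.09 = 7.83
  Execution 80 × 0.06 = 4.8
  Use of theme 62 × 0.18 = 11.16
  Originality 54 × 0.06 = 3.24
Sum = 71.007
71.007 is ≥ 70.5 and < 91 → Silver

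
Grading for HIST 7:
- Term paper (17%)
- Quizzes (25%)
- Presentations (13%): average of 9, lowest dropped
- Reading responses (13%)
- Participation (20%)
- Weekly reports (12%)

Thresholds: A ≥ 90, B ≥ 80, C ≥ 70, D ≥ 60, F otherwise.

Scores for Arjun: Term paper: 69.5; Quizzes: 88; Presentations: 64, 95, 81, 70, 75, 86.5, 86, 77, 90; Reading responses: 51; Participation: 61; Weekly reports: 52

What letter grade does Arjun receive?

D

Presentations: drop 64 → average of remaining 8 = 660.5/8 = 82.5625
Weighted total:
  Term paper 69.5 × 0.17 = 11.815
  Quizzes 88 × 0.25 = 22
  Presentations 82.5625 × 0.13 = 10.733125
  Reading responses 51 × 0.13 = 6.63
  Participation 61 × 0.2 = 12.2
  Weekly reports 52 × 0.12 = 6.24
Sum = 69.618125
69.618125 is ≥ 60 and < 70 → D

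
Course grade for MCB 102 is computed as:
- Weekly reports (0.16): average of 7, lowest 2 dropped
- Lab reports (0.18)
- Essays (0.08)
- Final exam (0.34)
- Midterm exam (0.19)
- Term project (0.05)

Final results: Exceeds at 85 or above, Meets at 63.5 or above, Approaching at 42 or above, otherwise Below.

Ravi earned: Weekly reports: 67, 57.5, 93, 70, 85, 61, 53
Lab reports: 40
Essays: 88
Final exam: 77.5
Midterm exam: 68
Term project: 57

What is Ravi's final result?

Meets

Weekly reports: drop 53, 57.5 → average of remaining 5 = 376/5 = 75.2
Weighted total:
  Weekly reports 75.2 × 0.16 = 12.032
  Lab reports 40 × 0.18 = 7.2
  Essays 88 × 0.08 = 7.04
  Final exam 77.5 × 0.34 = 26.35
  Midterm exam 68 × 0.19 = 12.92
  Term project 57 × 0.05 = 2.85
Sum = 68.392
68.392 is ≥ 63.5 and < 85 → Meets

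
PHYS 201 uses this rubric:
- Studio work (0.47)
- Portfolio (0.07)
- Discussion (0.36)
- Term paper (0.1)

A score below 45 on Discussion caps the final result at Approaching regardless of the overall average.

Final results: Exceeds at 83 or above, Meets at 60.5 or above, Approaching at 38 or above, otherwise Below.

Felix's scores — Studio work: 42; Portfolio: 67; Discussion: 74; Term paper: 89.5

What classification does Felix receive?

Discussion score 74 ≥ 45: minimum met.
Weighted total:
  Studio work 42 × 0.47 = 19.74
  Portfolio 67 × 0.07 = 4.69
  Discussion 74 × 0.36 = 26.64
  Term paper 89.5 × 0.1 = 8.95
Sum = 60.02
60.02 is ≥ 38 and < 60.5 → Approaching

Approaching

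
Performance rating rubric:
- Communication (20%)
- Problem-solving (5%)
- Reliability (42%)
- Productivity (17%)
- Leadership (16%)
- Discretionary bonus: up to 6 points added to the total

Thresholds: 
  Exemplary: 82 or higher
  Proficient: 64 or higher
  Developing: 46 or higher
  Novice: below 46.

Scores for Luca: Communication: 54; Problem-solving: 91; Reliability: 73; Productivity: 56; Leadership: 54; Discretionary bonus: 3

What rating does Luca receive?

Proficient

Weighted total:
  Communication 54 × 0.2 = 10.8
  Problem-solving 91 × 0.05 = 4.55
  Reliability 73 × 0.42 = 30.66
  Productivity 56 × 0.17 = 9.52
  Leadership 54 × 0.16 = 8.64
Sum = 64.17
Discretionary bonus: 64.17 + 3 = 67.17
67.17 is ≥ 64 and < 82 → Proficient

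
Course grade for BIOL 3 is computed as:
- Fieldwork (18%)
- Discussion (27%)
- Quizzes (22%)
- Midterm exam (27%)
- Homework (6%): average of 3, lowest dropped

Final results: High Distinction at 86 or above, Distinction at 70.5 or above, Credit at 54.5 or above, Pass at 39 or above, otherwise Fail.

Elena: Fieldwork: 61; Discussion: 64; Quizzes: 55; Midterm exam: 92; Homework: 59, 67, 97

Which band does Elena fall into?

Credit

Homework: drop 59 → average of remaining 2 = 164/2 = 82
Weighted total:
  Fieldwork 61 × 0.18 = 10.98
  Discussion 64 × 0.27 = 17.28
  Quizzes 55 × 0.22 = 12.1
  Midterm exam 92 × 0.27 = 24.84
  Homework 82 × 0.06 = 4.92
Sum = 70.12
70.12 is ≥ 54.5 and < 70.5 → Credit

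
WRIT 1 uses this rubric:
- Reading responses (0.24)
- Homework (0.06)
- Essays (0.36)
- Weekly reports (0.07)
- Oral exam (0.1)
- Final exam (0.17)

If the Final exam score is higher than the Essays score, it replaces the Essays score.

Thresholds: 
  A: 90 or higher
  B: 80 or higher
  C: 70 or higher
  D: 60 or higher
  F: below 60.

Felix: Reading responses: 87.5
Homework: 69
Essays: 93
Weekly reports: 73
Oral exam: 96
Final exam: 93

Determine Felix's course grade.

Final exam (93) ≤ Essays (93), so Essays stays at 93.
Weighted total:
  Reading responses 87.5 × 0.24 = 21
  Homework 69 × 0.06 = 4.14
  Essays 93 × 0.36 = 33.48
  Weekly reports 73 × 0.07 = 5.11
  Oral exam 96 × 0.1 = 9.6
  Final exam 93 × 0.17 = 15.81
Sum = 89.14
89.14 is ≥ 80 and < 90 → B

B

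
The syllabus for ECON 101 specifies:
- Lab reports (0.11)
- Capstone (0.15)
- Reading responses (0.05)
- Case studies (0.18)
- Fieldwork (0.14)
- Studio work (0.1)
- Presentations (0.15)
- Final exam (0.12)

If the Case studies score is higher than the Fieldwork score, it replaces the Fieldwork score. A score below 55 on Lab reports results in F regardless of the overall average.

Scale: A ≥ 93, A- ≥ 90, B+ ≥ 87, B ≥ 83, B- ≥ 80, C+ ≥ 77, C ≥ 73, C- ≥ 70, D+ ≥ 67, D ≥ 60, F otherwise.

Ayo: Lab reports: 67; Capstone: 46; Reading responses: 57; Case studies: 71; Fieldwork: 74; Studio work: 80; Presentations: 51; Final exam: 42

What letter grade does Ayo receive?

D

Case studies (71) ≤ Fieldwork (74), so Fieldwork stays at 74.
Lab reports score 67 ≥ 55: minimum met.
Weighted total:
  Lab reports 67 × 0.11 = 7.37
  Capstone 46 × 0.15 = 6.9
  Reading responses 57 × 0.05 = 2.85
  Case studies 71 × 0.18 = 12.78
  Fieldwork 74 × 0.14 = 10.36
  Studio work 80 × 0.1 = 8
  Presentations 51 × 0.15 = 7.65
  Final exam 42 × 0.12 = 5.04
Sum = 60.95
60.95 is ≥ 60 and < 67 → D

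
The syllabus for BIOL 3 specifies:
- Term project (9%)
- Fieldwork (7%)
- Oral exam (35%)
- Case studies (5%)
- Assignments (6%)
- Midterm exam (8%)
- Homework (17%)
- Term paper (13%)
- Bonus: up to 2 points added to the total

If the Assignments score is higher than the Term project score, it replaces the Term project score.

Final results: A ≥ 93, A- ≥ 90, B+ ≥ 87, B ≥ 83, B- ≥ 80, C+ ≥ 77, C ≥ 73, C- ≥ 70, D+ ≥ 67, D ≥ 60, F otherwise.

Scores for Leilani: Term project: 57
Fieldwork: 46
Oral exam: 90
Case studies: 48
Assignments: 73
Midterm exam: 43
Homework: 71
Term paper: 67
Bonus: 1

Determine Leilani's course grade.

C

Assignments (73) > Term project (57), so Term project counts as 73.
Weighted total:
  Term project 73 × 0.09 = 6.57
  Fieldwork 46 × 0.07 = 3.22
  Oral exam 90 × 0.35 = 31.5
  Case studies 48 × 0.05 = 2.4
  Assignments 73 × 0.06 = 4.38
  Midterm exam 43 × 0.08 = 3.44
  Homework 71 × 0.17 = 12.07
  Term paper 67 × 0.13 = 8.71
Sum = 72.29
Bonus: 72.29 + 1 = 73.29
73.29 is ≥ 73 and < 77 → C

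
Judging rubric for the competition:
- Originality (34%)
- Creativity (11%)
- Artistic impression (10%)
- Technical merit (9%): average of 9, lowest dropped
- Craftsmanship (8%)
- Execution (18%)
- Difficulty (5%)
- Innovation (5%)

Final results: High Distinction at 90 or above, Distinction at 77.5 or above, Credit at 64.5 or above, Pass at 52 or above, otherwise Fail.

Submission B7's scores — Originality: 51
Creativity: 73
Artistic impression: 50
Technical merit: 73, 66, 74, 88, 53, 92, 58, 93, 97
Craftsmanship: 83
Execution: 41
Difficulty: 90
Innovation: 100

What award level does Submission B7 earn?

Technical merit: drop 53 → average of remaining 8 = 641/8 = 80.125
Weighted total:
  Originality 51 × 0.34 = 17.34
  Creativity 73 × 0.11 = 8.03
  Artistic impression 50 × 0.1 = 5
  Technical merit 80.125 × 0.09 = 7.21125
  Craftsmanship 83 × 0.08 = 6.64
  Execution 41 × 0.18 = 7.38
  Difficulty 90 × 0.05 = 4.5
  Innovation 100 × 0.05 = 5
Sum = 61.10125
61.10125 is ≥ 52 and < 64.5 → Pass

Pass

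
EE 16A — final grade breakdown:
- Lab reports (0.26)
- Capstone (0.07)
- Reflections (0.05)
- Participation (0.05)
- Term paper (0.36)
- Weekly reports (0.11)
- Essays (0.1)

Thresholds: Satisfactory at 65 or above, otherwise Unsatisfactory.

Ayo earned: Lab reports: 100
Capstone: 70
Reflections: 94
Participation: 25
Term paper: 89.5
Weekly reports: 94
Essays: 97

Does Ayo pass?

Weighted total:
  Lab reports 100 × 0.26 = 26
  Capstone 70 × 0.07 = 4.9
  Reflections 94 × 0.05 = 4.7
  Participation 25 × 0.05 = 1.25
  Term paper 89.5 × 0.36 = 32.22
  Weekly reports 94 × 0.11 = 10.34
  Essays 97 × 0.1 = 9.7
Sum = 89.11
89.11 ≥ 65 → Satisfactory

Satisfactory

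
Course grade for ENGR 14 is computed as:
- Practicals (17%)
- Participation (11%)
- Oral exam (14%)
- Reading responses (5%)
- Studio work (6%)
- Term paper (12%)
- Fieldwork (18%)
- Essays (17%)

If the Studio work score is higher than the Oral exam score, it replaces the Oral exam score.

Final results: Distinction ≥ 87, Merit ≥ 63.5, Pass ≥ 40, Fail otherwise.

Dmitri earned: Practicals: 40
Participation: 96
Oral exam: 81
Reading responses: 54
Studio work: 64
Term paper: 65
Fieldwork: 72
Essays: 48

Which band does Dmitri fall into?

Studio work (64) ≤ Oral exam (81), so Oral exam stays at 81.
Weighted total:
  Practicals 40 × 0.17 = 6.8
  Participation 96 × 0.11 = 10.56
  Oral exam 81 × 0.14 = 11.34
  Reading responses 54 × 0.05 = 2.7
  Studio work 64 × 0.06 = 3.84
  Term paper 65 × 0.12 = 7.8
  Fieldwork 72 × 0.18 = 12.96
  Essays 48 × 0.17 = 8.16
Sum = 64.16
64.16 is ≥ 63.5 and < 87 → Merit

Merit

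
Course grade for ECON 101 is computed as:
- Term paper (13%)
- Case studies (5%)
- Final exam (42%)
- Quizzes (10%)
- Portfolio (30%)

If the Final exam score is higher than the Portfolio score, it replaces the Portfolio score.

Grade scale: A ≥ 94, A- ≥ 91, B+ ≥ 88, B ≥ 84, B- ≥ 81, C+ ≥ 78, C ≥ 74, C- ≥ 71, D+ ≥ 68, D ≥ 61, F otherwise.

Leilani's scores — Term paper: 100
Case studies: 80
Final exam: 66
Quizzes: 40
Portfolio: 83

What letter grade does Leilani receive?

Final exam (66) ≤ Portfolio (83), so Portfolio stays at 83.
Weighted total:
  Term paper 100 × 0.13 = 13
  Case studies 80 × 0.05 = 4
  Final exam 66 × 0.42 = 27.72
  Quizzes 40 × 0.1 = 4
  Portfolio 83 × 0.3 = 24.9
Sum = 73.62
73.62 is ≥ 71 and < 74 → C-

C-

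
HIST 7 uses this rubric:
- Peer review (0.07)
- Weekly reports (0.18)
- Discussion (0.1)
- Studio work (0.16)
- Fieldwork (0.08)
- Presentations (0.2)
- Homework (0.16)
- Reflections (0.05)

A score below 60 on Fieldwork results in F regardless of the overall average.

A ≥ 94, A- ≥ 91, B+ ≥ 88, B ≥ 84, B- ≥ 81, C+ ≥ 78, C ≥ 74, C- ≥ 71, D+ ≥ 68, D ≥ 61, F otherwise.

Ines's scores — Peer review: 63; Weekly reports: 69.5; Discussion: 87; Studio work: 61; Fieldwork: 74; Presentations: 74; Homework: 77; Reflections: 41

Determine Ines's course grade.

D+

Fieldwork score 74 ≥ 60: minimum met.
Weighted total:
  Peer review 63 × 0.07 = 4.41
  Weekly reports 69.5 × 0.18 = 12.51
  Discussion 87 × 0.1 = 8.7
  Studio work 61 × 0.16 = 9.76
  Fieldwork 74 × 0.08 = 5.92
  Presentations 74 × 0.2 = 14.8
  Homework 77 × 0.16 = 12.32
  Reflections 41 × 0.05 = 2.05
Sum = 70.47
70.47 is ≥ 68 and < 71 → D+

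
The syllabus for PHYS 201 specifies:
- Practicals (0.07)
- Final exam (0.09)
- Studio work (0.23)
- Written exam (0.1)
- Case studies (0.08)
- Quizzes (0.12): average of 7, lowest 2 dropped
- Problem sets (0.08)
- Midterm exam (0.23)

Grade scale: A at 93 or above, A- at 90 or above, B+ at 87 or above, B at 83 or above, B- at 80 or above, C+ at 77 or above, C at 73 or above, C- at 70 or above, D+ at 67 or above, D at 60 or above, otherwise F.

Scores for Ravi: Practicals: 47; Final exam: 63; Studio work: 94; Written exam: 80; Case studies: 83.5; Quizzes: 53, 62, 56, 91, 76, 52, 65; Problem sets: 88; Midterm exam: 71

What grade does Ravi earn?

Quizzes: drop 52, 53 → average of remaining 5 = 350/5 = 70
Weighted total:
  Practicals 47 × 0.07 = 3.29
  Final exam 63 × 0.09 = 5.67
  Studio work 94 × 0.23 = 21.62
  Written exam 80 × 0.1 = 8
  Case studies 83.5 × 0.08 = 6.68
  Quizzes 70 × 0.12 = 8.4
  Problem sets 88 × 0.08 = 7.04
  Midterm exam 71 × 0.23 = 16.33
Sum = 77.03
77.03 is ≥ 77 and < 80 → C+

C+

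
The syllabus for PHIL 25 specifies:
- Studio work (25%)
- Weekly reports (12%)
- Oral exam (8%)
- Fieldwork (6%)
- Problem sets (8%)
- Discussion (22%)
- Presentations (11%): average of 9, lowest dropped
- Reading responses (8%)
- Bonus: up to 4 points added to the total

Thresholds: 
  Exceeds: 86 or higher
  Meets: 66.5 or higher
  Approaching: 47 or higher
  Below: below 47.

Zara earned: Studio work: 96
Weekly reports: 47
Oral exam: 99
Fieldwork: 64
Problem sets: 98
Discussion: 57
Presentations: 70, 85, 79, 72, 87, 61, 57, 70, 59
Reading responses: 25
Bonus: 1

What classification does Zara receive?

Meets

Presentations: drop 57 → average of remaining 8 = 583/8 = 72.875
Weighted total:
  Studio work 96 × 0.25 = 24
  Weekly reports 47 × 0.12 = 5.64
  Oral exam 99 × 0.08 = 7.92
  Fieldwork 64 × 0.06 = 3.84
  Problem sets 98 × 0.08 = 7.84
  Discussion 57 × 0.22 = 12.54
  Presentations 72.875 × 0.11 = 8.01625
  Reading responses 25 × 0.08 = 2
Sum = 71.79625
Bonus: 71.79625 + 1 = 72.79625
72.79625 is ≥ 66.5 and < 86 → Meets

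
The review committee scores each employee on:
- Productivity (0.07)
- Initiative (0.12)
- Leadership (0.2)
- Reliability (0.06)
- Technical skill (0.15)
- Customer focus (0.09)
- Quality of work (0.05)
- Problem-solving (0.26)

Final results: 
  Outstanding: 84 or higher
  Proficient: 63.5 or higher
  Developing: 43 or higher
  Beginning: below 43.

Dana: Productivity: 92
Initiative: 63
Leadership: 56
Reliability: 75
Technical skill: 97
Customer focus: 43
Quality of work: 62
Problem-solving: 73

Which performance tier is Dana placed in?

Weighted total:
  Productivity 92 × 0.07 = 6.44
  Initiative 63 × 0.12 = 7.56
  Leadership 56 × 0.2 = 11.2
  Reliability 75 × 0.06 = 4.5
  Technical skill 97 × 0.15 = 14.55
  Customer focus 43 × 0.09 = 3.87
  Quality of work 62 × 0.05 = 3.1
  Problem-solving 73 × 0.26 = 18.98
Sum = 70.2
70.2 is ≥ 63.5 and < 84 → Proficient

Proficient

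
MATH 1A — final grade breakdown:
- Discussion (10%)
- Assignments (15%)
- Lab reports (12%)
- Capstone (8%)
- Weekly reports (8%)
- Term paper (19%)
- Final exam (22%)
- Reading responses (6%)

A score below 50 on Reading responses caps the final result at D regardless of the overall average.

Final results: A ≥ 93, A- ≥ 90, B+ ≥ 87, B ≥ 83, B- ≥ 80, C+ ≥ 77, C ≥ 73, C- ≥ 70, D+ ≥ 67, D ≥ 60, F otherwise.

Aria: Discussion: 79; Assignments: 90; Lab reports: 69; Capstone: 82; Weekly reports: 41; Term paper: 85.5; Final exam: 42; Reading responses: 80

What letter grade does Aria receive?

Reading responses score 80 ≥ 50: minimum met.
Weighted total:
  Discussion 79 × 0.1 = 7.9
  Assignments 90 × 0.15 = 13.5
  Lab reports 69 × 0.12 = 8.28
  Capstone 82 × 0.08 = 6.56
  Weekly reports 41 × 0.08 = 3.28
  Term paper 85.5 × 0.19 = 16.245
  Final exam 42 × 0.22 = 9.24
  Reading responses 80 × 0.06 = 4.8
Sum = 69.805
69.805 is ≥ 67 and < 70 → D+

D+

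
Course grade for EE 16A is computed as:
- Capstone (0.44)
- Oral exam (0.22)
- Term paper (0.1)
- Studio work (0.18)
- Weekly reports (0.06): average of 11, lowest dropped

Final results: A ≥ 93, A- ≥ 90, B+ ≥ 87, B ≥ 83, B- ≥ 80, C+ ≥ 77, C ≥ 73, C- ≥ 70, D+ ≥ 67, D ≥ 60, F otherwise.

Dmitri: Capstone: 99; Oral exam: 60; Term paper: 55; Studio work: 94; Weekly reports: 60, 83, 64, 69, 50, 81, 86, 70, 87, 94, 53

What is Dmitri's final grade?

B

Weekly reports: drop 50 → average of remaining 10 = 747/10 = 74.7
Weighted total:
  Capstone 99 × 0.44 = 43.56
  Oral exam 60 × 0.22 = 13.2
  Term paper 55 × 0.1 = 5.5
  Studio work 94 × 0.18 = 16.92
  Weekly reports 74.7 × 0.06 = 4.482
Sum = 83.662
83.662 is ≥ 83 and < 87 → B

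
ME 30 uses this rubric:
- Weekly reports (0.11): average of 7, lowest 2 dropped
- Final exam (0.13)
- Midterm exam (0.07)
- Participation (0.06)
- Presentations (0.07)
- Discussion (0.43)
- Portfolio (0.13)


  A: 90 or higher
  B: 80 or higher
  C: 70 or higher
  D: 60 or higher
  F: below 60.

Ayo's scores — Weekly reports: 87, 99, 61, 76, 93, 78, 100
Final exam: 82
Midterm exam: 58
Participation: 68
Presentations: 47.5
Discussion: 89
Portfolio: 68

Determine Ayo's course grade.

C

Weekly reports: drop 61, 76 → average of remaining 5 = 457/5 = 91.4
Weighted total:
  Weekly reports 91.4 × 0.11 = 10.054
  Final exam 82 × 0.13 = 10.66
  Midterm exam 58 × 0.07 = 4.06
  Participation 68 × 0.06 = 4.08
  Presentations 47.5 × 0.07 = 3.325
  Discussion 89 × 0.43 = 38.27
  Portfolio 68 × 0.13 = 8.84
Sum = 79.289
79.289 is ≥ 70 and < 80 → C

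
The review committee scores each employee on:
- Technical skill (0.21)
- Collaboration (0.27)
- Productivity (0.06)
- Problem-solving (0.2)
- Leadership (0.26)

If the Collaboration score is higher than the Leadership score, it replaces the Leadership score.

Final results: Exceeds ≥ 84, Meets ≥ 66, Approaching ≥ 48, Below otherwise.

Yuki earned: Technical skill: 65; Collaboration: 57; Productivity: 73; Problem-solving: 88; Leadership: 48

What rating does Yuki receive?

Collaboration (57) > Leadership (48), so Leadership counts as 57.
Weighted total:
  Technical skill 65 × 0.21 = 13.65
  Collaboration 57 × 0.27 = 15.39
  Productivity 73 × 0.06 = 4.38
  Problem-solving 88 × 0.2 = 17.6
  Leadership 57 × 0.26 = 14.82
Sum = 65.84
65.84 is ≥ 48 and < 66 → Approaching

Approaching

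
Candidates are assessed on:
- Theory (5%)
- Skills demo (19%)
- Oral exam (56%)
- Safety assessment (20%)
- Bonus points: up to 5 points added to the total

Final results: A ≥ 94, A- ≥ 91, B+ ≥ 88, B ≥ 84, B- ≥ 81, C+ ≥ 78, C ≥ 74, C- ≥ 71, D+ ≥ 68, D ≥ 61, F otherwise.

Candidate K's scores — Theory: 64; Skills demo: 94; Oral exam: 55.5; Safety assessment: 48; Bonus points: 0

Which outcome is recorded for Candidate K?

D

Weighted total:
  Theory 64 × 0.05 = 3.2
  Skills demo 94 × 0.19 = 17.86
  Oral exam 55.5 × 0.56 = 31.08
  Safety assessment 48 × 0.2 = 9.6
Sum = 61.74
Bonus points: 61.74 + 0 = 61.74
61.74 is ≥ 61 and < 68 → D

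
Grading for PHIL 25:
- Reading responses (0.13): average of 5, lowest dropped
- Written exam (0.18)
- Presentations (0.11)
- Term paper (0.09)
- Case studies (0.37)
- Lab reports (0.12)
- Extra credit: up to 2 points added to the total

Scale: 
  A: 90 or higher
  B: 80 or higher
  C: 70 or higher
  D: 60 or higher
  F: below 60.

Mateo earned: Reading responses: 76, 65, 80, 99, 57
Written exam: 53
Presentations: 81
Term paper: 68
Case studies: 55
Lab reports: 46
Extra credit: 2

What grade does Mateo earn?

D

Reading responses: drop 57 → average of remaining 4 = 320/4 = 80
Weighted total:
  Reading responses 80 × 0.13 = 10.4
  Written exam 53 × 0.18 = 9.54
  Presentations 81 × 0.11 = 8.91
  Term paper 68 × 0.09 = 6.12
  Case studies 55 × 0.37 = 20.35
  Lab reports 46 × 0.12 = 5.52
Sum = 60.84
Extra credit: 60.84 + 2 = 62.84
62.84 is ≥ 60 and < 70 → D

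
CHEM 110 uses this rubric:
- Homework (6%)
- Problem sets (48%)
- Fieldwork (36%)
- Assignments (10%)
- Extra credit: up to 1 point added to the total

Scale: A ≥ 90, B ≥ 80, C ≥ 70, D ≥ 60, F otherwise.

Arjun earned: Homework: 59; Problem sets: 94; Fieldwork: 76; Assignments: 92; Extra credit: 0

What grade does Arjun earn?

Weighted total:
  Homework 59 × 0.06 = 3.54
  Problem sets 94 × 0.48 = 45.12
  Fieldwork 76 × 0.36 = 27.36
  Assignments 92 × 0.1 = 9.2
Sum = 85.22
Extra credit: 85.22 + 0 = 85.22
85.22 is ≥ 80 and < 90 → B

B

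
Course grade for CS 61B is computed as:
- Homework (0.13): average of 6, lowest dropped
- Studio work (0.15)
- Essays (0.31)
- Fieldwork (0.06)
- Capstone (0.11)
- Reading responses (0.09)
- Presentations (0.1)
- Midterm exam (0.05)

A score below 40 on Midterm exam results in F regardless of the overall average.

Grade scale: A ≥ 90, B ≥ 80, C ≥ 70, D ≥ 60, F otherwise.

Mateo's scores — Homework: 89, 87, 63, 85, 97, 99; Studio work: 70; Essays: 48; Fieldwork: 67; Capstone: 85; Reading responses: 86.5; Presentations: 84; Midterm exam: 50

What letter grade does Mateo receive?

D

Homework: drop 63 → average of remaining 5 = 457/5 = 91.4
Midterm exam score 50 ≥ 40: minimum met.
Weighted total:
  Homework 91.4 × 0.13 = 11.882
  Studio work 70 × 0.15 = 10.5
  Essays 48 × 0.31 = 14.88
  Fieldwork 67 × 0.06 = 4.02
  Capstone 85 × 0.11 = 9.35
  Reading responses 86.5 × 0.09 = 7.785
  Presentations 84 × 0.1 = 8.4
  Midterm exam 50 × 0.05 = 2.5
Sum = 69.317
69.317 is ≥ 60 and < 70 → D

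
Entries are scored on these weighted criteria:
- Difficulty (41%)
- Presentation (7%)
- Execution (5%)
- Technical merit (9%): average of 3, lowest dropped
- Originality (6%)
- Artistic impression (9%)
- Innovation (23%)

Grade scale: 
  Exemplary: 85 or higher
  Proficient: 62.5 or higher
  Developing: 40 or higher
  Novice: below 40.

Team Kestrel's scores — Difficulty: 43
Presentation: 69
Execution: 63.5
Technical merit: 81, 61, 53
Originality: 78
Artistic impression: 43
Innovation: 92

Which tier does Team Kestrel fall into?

Developing

Technical merit: drop 53 → average of remaining 2 = 142/2 = 71
Weighted total:
  Difficulty 43 × 0.41 = 17.63
  Presentation 69 × 0.07 = 4.83
  Execution 63.5 × 0.05 = 3.175
  Technical merit 71 × 0.09 = 6.39
  Originality 78 × 0.06 = 4.68
  Artistic impression 43 × 0.09 = 3.87
  Innovation 92 × 0.23 = 21.16
Sum = 61.735
61.735 is ≥ 40 and < 62.5 → Developing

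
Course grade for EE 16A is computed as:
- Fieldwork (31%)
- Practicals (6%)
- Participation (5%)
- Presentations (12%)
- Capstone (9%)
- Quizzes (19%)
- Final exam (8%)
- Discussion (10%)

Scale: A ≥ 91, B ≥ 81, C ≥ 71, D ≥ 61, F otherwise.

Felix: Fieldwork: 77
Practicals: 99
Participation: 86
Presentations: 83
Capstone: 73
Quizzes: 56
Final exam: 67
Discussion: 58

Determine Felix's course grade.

Weighted total:
  Fieldwork 77 × 0.31 = 23.87
  Practicals 99 × 0.06 = 5.94
  Participation 86 × 0.05 = 4.3
  Presentations 83 × 0.12 = 9.96
  Capstone 73 × 0.09 = 6.57
  Quizzes 56 × 0.19 = 10.64
  Final exam 67 × 0.08 = 5.36
  Discussion 58 × 0.1 = 5.8
Sum = 72.44
72.44 is ≥ 71 and < 81 → C

C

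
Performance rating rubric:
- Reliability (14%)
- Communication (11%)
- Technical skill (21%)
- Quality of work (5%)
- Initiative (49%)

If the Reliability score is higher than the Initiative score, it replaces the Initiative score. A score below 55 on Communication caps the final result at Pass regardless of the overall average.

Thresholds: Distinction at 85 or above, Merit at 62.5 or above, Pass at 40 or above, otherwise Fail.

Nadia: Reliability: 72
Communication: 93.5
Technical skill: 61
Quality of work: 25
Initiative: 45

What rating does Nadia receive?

Merit

Reliability (72) > Initiative (45), so Initiative counts as 72.
Communication score 93.5 ≥ 55: minimum met.
Weighted total:
  Reliability 72 × 0.14 = 10.08
  Communication 93.5 × 0.11 = 10.285
  Technical skill 61 × 0.21 = 12.81
  Quality of work 25 × 0.05 = 1.25
  Initiative 72 × 0.49 = 35.28
Sum = 69.705
69.705 is ≥ 62.5 and < 85 → Merit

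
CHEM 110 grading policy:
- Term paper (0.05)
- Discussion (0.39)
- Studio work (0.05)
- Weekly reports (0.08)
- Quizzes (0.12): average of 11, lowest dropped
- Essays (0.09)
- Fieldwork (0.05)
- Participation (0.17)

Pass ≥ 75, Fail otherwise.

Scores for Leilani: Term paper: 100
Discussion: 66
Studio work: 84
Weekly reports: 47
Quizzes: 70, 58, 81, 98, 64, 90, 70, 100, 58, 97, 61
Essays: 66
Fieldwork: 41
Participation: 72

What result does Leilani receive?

Fail

Quizzes: drop 58 → average of remaining 10 = 789/10 = 78.9
Weighted total:
  Term paper 100 × 0.05 = 5
  Discussion 66 × 0.39 = 25.74
  Studio work 84 × 0.05 = 4.2
  Weekly reports 47 × 0.08 = 3.76
  Quizzes 78.9 × 0.12 = 9.468
  Essays 66 × 0.09 = 5.94
  Fieldwork 41 × 0.05 = 2.05
  Participation 72 × 0.17 = 12.24
Sum = 68.398
68.398 < 75 → Fail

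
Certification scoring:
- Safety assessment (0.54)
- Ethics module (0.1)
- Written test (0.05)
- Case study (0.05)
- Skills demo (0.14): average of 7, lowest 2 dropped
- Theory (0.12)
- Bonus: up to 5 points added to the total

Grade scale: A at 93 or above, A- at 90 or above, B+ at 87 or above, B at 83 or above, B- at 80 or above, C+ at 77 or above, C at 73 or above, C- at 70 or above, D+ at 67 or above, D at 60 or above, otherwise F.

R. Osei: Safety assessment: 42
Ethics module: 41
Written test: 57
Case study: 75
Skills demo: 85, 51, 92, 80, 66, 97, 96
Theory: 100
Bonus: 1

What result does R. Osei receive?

F

Skills demo: drop 51, 66 → average of remaining 5 = 450/5 = 90
Weighted total:
  Safety assessment 42 × 0.54 = 22.68
  Ethics module 41 × 0.1 = 4.1
  Written test 57 × 0.05 = 2.85
  Case study 75 × 0.05 = 3.75
  Skills demo 90 × 0.14 = 12.6
  Theory 100 × 0.12 = 12
Sum = 57.98
Bonus: 57.98 + 1 = 58.98
58.98 < 60 → F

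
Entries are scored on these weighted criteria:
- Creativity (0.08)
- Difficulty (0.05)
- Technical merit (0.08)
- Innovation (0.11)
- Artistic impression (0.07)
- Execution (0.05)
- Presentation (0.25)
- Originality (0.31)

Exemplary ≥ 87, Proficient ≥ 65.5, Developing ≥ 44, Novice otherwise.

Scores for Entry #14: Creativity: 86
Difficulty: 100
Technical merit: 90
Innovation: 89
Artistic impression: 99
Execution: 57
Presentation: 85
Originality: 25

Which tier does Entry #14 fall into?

Weighted total:
  Creativity 86 × 0.08 = 6.88
  Difficulty 100 × 0.05 = 5
  Technical merit 90 × 0.08 = 7.2
  Innovation 89 × 0.11 = 9.79
  Artistic impression 99 × 0.07 = 6.93
  Execution 57 × 0.05 = 2.85
  Presentation 85 × 0.25 = 21.25
  Originality 25 × 0.31 = 7.75
Sum = 67.65
67.65 is ≥ 65.5 and < 87 → Proficient

Proficient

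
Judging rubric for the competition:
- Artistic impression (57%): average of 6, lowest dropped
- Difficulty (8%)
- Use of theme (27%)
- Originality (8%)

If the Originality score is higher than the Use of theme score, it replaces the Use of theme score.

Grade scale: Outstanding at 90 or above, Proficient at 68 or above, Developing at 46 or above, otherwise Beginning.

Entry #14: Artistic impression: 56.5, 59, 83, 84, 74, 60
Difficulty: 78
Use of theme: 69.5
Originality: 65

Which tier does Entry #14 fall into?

Proficient

Artistic impression: drop 56.5 → average of remaining 5 = 360/5 = 72
Originality (65) ≤ Use of theme (69.5), so Use of theme stays at 69.5.
Weighted total:
  Artistic impression 72 × 0.57 = 41.04
  Difficulty 78 × 0.08 = 6.24
  Use of theme 69.5 × 0.27 = 18.765
  Originality 65 × 0.08 = 5.2
Sum = 71.245
71.245 is ≥ 68 and < 90 → Proficient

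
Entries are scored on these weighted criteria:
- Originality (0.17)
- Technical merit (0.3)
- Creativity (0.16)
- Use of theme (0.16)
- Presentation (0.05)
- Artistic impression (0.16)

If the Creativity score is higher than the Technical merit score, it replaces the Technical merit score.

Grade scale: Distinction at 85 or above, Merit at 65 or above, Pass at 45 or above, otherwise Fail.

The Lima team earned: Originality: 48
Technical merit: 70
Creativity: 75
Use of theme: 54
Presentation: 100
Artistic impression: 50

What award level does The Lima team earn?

Pass

Creativity (75) > Technical merit (70), so Technical merit counts as 75.
Weighted total:
  Originality 48 × 0.17 = 8.16
  Technical merit 75 × 0.3 = 22.5
  Creativity 75 × 0.16 = 12
  Use of theme 54 × 0.16 = 8.64
  Presentation 100 × 0.05 = 5
  Artistic impression 50 × 0.16 = 8
Sum = 64.3
64.3 is ≥ 45 and < 65 → Pass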